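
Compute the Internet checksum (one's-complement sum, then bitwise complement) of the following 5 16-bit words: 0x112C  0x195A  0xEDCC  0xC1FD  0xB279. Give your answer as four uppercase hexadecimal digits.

7335

One's-complement addition (fold any carry out of bit 15 back into bit 0):
  0x112C + 0x195A = 0x02A86
  0x2A86 + 0xEDCC = 0x11852 → wrap carry → 0x1853
  0x1853 + 0xC1FD = 0x0DA50
  0xDA50 + 0xB279 = 0x18CC9 → wrap carry → 0x8CCA
One's-complement sum = 0x8CCA.
Checksum = ~0x8CCA & 0xFFFF = 0x7335.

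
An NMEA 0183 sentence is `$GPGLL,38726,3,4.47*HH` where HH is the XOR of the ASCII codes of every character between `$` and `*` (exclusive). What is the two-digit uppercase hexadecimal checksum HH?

XOR the ASCII codes of the payload characters:
  'G' = 0x47 → acc = 0x47
  'P' = 0x50 → acc = 0x17
  'G' = 0x47 → acc = 0x50
  'L' = 0x4C → acc = 0x1C
  'L' = 0x4C → acc = 0x50
  ',' = 0x2C → acc = 0x7C
  '3' = 0x33 → acc = 0x4F
  '8' = 0x38 → acc = 0x77
  '7' = 0x37 → acc = 0x40
  '2' = 0x32 → acc = 0x72
  '6' = 0x36 → acc = 0x44
  ',' = 0x2C → acc = 0x68
  '3' = 0x33 → acc = 0x5B
  ',' = 0x2C → acc = 0x77
  '4' = 0x34 → acc = 0x43
  '.' = 0x2E → acc = 0x6D
  '4' = 0x34 → acc = 0x59
  '7' = 0x37 → acc = 0x6E
Checksum = 0x6E.

6E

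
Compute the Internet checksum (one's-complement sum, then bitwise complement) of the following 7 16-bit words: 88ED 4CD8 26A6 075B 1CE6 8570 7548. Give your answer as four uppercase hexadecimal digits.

E499

One's-complement addition (fold any carry out of bit 15 back into bit 0):
  0x88ED + 0x4CD8 = 0x0D5C5
  0xD5C5 + 0x26A6 = 0x0FC6B
  0xFC6B + 0x075B = 0x103C6 → wrap carry → 0x03C7
  0x03C7 + 0x1CE6 = 0x020AD
  0x20AD + 0x8570 = 0x0A61D
  0xA61D + 0x7548 = 0x11B65 → wrap carry → 0x1B66
One's-complement sum = 0x1B66.
Checksum = ~0x1B66 & 0xFFFF = 0xE499.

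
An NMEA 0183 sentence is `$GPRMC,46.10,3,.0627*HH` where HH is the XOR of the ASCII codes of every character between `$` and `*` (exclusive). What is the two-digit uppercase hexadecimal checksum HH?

XOR the ASCII codes of the payload characters:
  'G' = 0x47 → acc = 0x47
  'P' = 0x50 → acc = 0x17
  'R' = 0x52 → acc = 0x45
  'M' = 0x4D → acc = 0x08
  'C' = 0x43 → acc = 0x4B
  ',' = 0x2C → acc = 0x67
  '4' = 0x34 → acc = 0x53
  '6' = 0x36 → acc = 0x65
  '.' = 0x2E → acc = 0x4B
  '1' = 0x31 → acc = 0x7A
  '0' = 0x30 → acc = 0x4A
  ',' = 0x2C → acc = 0x66
  '3' = 0x33 → acc = 0x55
  ',' = 0x2C → acc = 0x79
  '.' = 0x2E → acc = 0x57
  '0' = 0x30 → acc = 0x67
  '6' = 0x36 → acc = 0x51
  '2' = 0x32 → acc = 0x63
  '7' = 0x37 → acc = 0x54
Checksum = 0x54.

54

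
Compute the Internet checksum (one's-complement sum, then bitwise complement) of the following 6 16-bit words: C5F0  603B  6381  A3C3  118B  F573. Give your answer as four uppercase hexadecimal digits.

One's-complement addition (fold any carry out of bit 15 back into bit 0):
  0xC5F0 + 0x603B = 0x1262B → wrap carry → 0x262C
  0x262C + 0x6381 = 0x089AD
  0x89AD + 0xA3C3 = 0x12D70 → wrap carry → 0x2D71
  0x2D71 + 0x118B = 0x03EFC
  0x3EFC + 0xF573 = 0x1346F → wrap carry → 0x3470
One's-complement sum = 0x3470.
Checksum = ~0x3470 & 0xFFFF = 0xCB8F.

CB8F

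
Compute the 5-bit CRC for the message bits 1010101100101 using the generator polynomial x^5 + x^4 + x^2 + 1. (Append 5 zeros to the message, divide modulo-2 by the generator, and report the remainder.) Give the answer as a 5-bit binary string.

Append 5 zeros: 101010110010100000. Divide by 110101 (XOR where the leading bit is 1):
  pos 0: 101010 XOR 110101 = 011111
  pos 1: 111111 XOR 110101 = 001010
  pos 3: 101010 XOR 110101 = 011111
  pos 4: 111110 XOR 110101 = 001011
  pos 6: 101110 XOR 110101 = 011011
  pos 7: 110111 XOR 110101 = 000010
  pos 11: 100000 XOR 110101 = 010101
  pos 12: 101010 XOR 110101 = 011111
Remainder (last 5 bits) = 11111. This is the CRC / FCS.

11111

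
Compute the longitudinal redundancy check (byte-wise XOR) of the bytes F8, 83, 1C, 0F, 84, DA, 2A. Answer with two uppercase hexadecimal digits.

XOR the bytes together:
  start with 0xF8
  0xF8 ⊕ 0x83 = 0x7B
  0x7B ⊕ 0x1C = 0x67
  0x67 ⊕ 0x0F = 0x68
  0x68 ⊕ 0x84 = 0xEC
  0xEC ⊕ 0xDA = 0x36
  0x36 ⊕ 0x2A = 0x1C

1C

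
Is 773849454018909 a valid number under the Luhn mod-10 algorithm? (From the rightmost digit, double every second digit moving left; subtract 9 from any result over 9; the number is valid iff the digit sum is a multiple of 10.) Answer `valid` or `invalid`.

From the right, keep odd positions and double even positions (subtract 9 from any doubled value over 9):
  doubled (positions 2,4,...): 0 7 0 1 9 7 5 → sum 29
  kept (positions 1,3,...): 9 9 1 4 4 4 3 7 → sum 41
Total = 70.
70 mod 10 = 0, so the number is valid.

valid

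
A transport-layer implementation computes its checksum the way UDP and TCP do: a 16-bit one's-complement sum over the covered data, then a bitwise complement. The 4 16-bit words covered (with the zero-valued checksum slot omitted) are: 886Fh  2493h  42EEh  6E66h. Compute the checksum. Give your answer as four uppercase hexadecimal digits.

One's-complement addition (fold any carry out of bit 15 back into bit 0):
  0x886F + 0x2493 = 0x0AD02
  0xAD02 + 0x42EE = 0x0EFF0
  0xEFF0 + 0x6E66 = 0x15E56 → wrap carry → 0x5E57
One's-complement sum = 0x5E57.
Checksum = ~0x5E57 & 0xFFFF = 0xA1A8.

A1A8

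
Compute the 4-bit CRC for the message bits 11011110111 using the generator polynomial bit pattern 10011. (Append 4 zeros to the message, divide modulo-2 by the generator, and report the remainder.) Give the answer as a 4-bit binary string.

Append 4 zeros: 110111101110000. Divide by 10011 (XOR where the leading bit is 1):
  pos 0: 11011 XOR 10011 = 01000
  pos 1: 10001 XOR 10011 = 00010
  pos 4: 10101 XOR 10011 = 00110
  pos 6: 11011 XOR 10011 = 01000
  pos 7: 10000 XOR 10011 = 00011
  pos 10: 11000 XOR 10011 = 01011
Remainder (last 4 bits) = 1011. This is the CRC / FCS.

1011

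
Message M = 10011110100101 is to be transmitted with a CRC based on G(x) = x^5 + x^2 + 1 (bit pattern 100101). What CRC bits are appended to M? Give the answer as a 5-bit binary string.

10011

Append 5 zeros: 1001111010010100000. Divide by 100101 (XOR where the leading bit is 1):
  pos 0: 100111 XOR 100101 = 000010
  pos 4: 101010 XOR 100101 = 001111
  pos 6: 111101 XOR 100101 = 011000
  pos 7: 110000 XOR 100101 = 010101
  pos 8: 101011 XOR 100101 = 001110
  pos 10: 111000 XOR 100101 = 011101
  pos 11: 111010 XOR 100101 = 011111
  pos 12: 111110 XOR 100101 = 011011
  pos 13: 110110 XOR 100101 = 010011
Remainder (last 5 bits) = 10011. This is the CRC / FCS.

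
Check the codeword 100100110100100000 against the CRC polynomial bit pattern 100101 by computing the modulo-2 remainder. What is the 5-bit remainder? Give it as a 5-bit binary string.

Modulo-2 division of 100100110100100000 by 100101:
  pos 0: 100100 XOR 100101 = 000001
  pos 5: 111010 XOR 100101 = 011111
  pos 6: 111110 XOR 100101 = 011011
  pos 7: 110111 XOR 100101 = 010010
  pos 8: 100100 XOR 100101 = 000001
Remainder = 10000 (nonzero — an error is detected).

10000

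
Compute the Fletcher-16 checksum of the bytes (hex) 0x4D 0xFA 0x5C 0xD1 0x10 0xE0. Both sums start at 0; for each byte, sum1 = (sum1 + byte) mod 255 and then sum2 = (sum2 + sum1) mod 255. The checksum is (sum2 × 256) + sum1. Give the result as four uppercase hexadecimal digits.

9E67

Running sums (mod 255):
  after byte 0 (0x4D): sum1=77, sum2=77
  after byte 1 (0xFA): sum1=72, sum2=149
  after byte 2 (0x5C): sum1=164, sum2=58
  after byte 3 (0xD1): sum1=118, sum2=176
  after byte 4 (0x10): sum1=134, sum2=55
  after byte 5 (0xE0): sum1=103, sum2=158
Checksum = sum2·256 + sum1 = 158·256 + 103 = 40551 = 0x9E67.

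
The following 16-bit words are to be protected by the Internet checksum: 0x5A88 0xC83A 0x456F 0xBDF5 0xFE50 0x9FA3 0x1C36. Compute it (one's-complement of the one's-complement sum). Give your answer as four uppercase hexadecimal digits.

One's-complement addition (fold any carry out of bit 15 back into bit 0):
  0x5A88 + 0xC83A = 0x122C2 → wrap carry → 0x22C3
  0x22C3 + 0x456F = 0x06832
  0x6832 + 0xBDF5 = 0x12627 → wrap carry → 0x2628
  0x2628 + 0xFE50 = 0x12478 → wrap carry → 0x2479
  0x2479 + 0x9FA3 = 0x0C41C
  0xC41C + 0x1C36 = 0x0E052
One's-complement sum = 0xE052.
Checksum = ~0xE052 & 0xFFFF = 0x1FAD.

1FAD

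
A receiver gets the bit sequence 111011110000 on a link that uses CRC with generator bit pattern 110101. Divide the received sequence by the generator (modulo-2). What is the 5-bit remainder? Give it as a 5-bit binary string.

00001

Modulo-2 division of 111011110000 by 110101:
  pos 0: 111011 XOR 110101 = 001110
  pos 2: 111011 XOR 110101 = 001110
  pos 4: 111000 XOR 110101 = 001101
  pos 6: 110100 XOR 110101 = 000001
Remainder = 00001 (nonzero — an error is detected).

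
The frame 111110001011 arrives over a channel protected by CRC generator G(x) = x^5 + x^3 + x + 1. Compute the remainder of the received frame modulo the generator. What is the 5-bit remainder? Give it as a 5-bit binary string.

00000

Modulo-2 division of 111110001011 by 101011:
  pos 0: 111110 XOR 101011 = 010101
  pos 1: 101010 XOR 101011 = 000001
  pos 6: 101011 XOR 101011 = 000000
Remainder = 00000 (zero — the frame passes the CRC check).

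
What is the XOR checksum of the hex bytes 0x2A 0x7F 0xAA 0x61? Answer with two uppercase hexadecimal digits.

XOR the bytes together:
  start with 0x2A
  0x2A ⊕ 0x7F = 0x55
  0x55 ⊕ 0xAA = 0xFF
  0xFF ⊕ 0x61 = 0x9E

9E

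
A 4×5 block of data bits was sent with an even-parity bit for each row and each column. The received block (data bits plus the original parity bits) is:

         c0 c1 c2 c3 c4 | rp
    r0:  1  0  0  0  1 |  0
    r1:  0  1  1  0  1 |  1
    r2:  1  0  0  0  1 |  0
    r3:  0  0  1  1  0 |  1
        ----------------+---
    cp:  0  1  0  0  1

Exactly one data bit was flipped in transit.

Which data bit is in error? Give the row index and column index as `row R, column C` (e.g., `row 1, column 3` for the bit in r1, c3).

Recompute each row's even parity and compare to rp:
  r0: data parity 0, sent rp 0 → ok
  r1: data parity 1, sent rp 1 → ok
  r2: data parity 0, sent rp 0 → ok
  r3: data parity 0, sent rp 1 → mismatch
Recompute each column's even parity and compare to cp:
  c0: data parity 0, sent cp 0 → ok
  c1: data parity 1, sent cp 1 → ok
  c2: data parity 0, sent cp 0 → ok
  c3: data parity 1, sent cp 0 → mismatch
  c4: data parity 1, sent cp 1 → ok
Exactly one row (r3) and one column (c3) fail → the flipped bit is at their intersection.

row 3, column 3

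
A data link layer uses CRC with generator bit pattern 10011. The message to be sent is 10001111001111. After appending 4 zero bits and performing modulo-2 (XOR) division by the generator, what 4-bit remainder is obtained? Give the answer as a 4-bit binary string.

1101

Append 4 zeros: 100011110011110000. Divide by 10011 (XOR where the leading bit is 1):
  pos 0: 10001 XOR 10011 = 00010
  pos 3: 10111 XOR 10011 = 00100
  pos 5: 10000 XOR 10011 = 00011
  pos 8: 11111 XOR 10011 = 01100
  pos 9: 11001 XOR 10011 = 01010
  pos 10: 10100 XOR 10011 = 00111
  pos 12: 11100 XOR 10011 = 01111
  pos 13: 11110 XOR 10011 = 01101
Remainder (last 4 bits) = 1101. This is the CRC / FCS.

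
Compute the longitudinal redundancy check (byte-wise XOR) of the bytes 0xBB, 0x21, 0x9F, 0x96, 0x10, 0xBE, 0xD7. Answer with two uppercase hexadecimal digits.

EA

XOR the bytes together:
  start with 0xBB
  0xBB ⊕ 0x21 = 0x9A
  0x9A ⊕ 0x9F = 0x05
  0x05 ⊕ 0x96 = 0x93
  0x93 ⊕ 0x10 = 0x83
  0x83 ⊕ 0xBE = 0x3D
  0x3D ⊕ 0xD7 = 0xEA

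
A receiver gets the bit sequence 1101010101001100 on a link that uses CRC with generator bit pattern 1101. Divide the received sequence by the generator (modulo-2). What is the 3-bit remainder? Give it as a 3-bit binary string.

000

Modulo-2 division of 1101010101001100 by 1101:
  pos 0: 1101 XOR 1101 = 0000
  pos 5: 1010 XOR 1101 = 0111
  pos 6: 1111 XOR 1101 = 0010
  pos 8: 1000 XOR 1101 = 0101
  pos 9: 1011 XOR 1101 = 0110
  pos 10: 1101 XOR 1101 = 0000
Remainder = 000 (zero — the frame passes the CRC check).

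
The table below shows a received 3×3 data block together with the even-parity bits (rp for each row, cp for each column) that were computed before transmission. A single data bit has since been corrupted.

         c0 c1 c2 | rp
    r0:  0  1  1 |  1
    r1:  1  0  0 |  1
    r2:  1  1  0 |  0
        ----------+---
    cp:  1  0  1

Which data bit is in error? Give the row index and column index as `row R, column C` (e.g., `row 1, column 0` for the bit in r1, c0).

Recompute each row's even parity and compare to rp:
  r0: data parity 0, sent rp 1 → mismatch
  r1: data parity 1, sent rp 1 → ok
  r2: data parity 0, sent rp 0 → ok
Recompute each column's even parity and compare to cp:
  c0: data parity 0, sent cp 1 → mismatch
  c1: data parity 0, sent cp 0 → ok
  c2: data parity 1, sent cp 1 → ok
Exactly one row (r0) and one column (c0) fail → the flipped bit is at their intersection.

row 0, column 0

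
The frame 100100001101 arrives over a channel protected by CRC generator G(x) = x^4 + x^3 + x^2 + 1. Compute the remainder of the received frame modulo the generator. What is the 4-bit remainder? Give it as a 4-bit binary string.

0010

Modulo-2 division of 100100001101 by 11101:
  pos 0: 10010 XOR 11101 = 01111
  pos 1: 11110 XOR 11101 = 00011
  pos 4: 11001 XOR 11101 = 00100
  pos 6: 10010 XOR 11101 = 01111
  pos 7: 11111 XOR 11101 = 00010
Remainder = 0010 (nonzero — an error is detected).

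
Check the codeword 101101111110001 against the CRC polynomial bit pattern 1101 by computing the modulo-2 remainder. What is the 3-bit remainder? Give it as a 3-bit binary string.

001

Modulo-2 division of 101101111110001 by 1101:
  pos 0: 1011 XOR 1101 = 0110
  pos 1: 1100 XOR 1101 = 0001
  pos 4: 1111 XOR 1101 = 0010
  pos 6: 1011 XOR 1101 = 0110
  pos 7: 1101 XOR 1101 = 0000
Remainder = 001 (nonzero — an error is detected).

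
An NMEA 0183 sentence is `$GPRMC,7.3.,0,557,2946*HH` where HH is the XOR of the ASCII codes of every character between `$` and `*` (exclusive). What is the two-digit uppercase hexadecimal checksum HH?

41

XOR the ASCII codes of the payload characters:
  'G' = 0x47 → acc = 0x47
  'P' = 0x50 → acc = 0x17
  'R' = 0x52 → acc = 0x45
  'M' = 0x4D → acc = 0x08
  'C' = 0x43 → acc = 0x4B
  ',' = 0x2C → acc = 0x67
  '7' = 0x37 → acc = 0x50
  '.' = 0x2E → acc = 0x7E
  '3' = 0x33 → acc = 0x4D
  '.' = 0x2E → acc = 0x63
  ',' = 0x2C → acc = 0x4F
  '0' = 0x30 → acc = 0x7F
  ',' = 0x2C → acc = 0x53
  '5' = 0x35 → acc = 0x66
  '5' = 0x35 → acc = 0x53
  '7' = 0x37 → acc = 0x64
  ',' = 0x2C → acc = 0x48
  '2' = 0x32 → acc = 0x7A
  '9' = 0x39 → acc = 0x43
  '4' = 0x34 → acc = 0x77
  '6' = 0x36 → acc = 0x41
Checksum = 0x41.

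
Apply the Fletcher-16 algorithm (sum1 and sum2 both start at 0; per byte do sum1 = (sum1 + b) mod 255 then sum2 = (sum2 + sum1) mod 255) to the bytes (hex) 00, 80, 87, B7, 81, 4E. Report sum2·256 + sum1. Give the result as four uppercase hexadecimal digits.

Running sums (mod 255):
  after byte 0 (00): sum1=0, sum2=0
  after byte 1 (80): sum1=128, sum2=128
  after byte 2 (87): sum1=8, sum2=136
  after byte 3 (B7): sum1=191, sum2=72
  after byte 4 (81): sum1=65, sum2=137
  after byte 5 (4E): sum1=143, sum2=25
Checksum = sum2·256 + sum1 = 25·256 + 143 = 6543 = 0x198F.

198F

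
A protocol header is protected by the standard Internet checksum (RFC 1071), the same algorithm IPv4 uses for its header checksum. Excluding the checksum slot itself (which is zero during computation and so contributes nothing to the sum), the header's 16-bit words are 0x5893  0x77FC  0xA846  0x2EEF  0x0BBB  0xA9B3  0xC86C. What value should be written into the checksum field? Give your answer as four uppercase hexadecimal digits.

One's-complement addition (fold any carry out of bit 15 back into bit 0):
  0x5893 + 0x77FC = 0x0D08F
  0xD08F + 0xA846 = 0x178D5 → wrap carry → 0x78D6
  0x78D6 + 0x2EEF = 0x0A7C5
  0xA7C5 + 0x0BBB = 0x0B380
  0xB380 + 0xA9B3 = 0x15D33 → wrap carry → 0x5D34
  0x5D34 + 0xC86C = 0x125A0 → wrap carry → 0x25A1
One's-complement sum = 0x25A1.
Checksum = ~0x25A1 & 0xFFFF = 0xDA5E.

DA5E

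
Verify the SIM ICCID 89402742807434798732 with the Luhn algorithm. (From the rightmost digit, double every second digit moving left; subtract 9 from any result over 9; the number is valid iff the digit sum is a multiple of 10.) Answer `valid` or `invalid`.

invalid

From the right, keep odd positions and double even positions (subtract 9 from any doubled value over 9):
  doubled (positions 2,4,...): 6 7 5 6 5 7 8 4 8 7 → sum 63
  kept (positions 1,3,...): 2 7 9 4 4 0 2 7 0 9 → sum 44
Total = 107.
107 mod 10 = 7, so the number is invalid.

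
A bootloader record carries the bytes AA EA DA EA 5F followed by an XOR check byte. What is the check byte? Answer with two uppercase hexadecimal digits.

2F

XOR the bytes together:
  start with 0xAA
  0xAA ⊕ 0xEA = 0x40
  0x40 ⊕ 0xDA = 0x9A
  0x9A ⊕ 0xEA = 0x70
  0x70 ⊕ 0x5F = 0x2F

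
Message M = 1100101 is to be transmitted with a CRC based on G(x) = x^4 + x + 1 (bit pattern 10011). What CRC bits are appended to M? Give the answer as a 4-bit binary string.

0010

Append 4 zeros: 11001010000. Divide by 10011 (XOR where the leading bit is 1):
  pos 0: 11001 XOR 10011 = 01010
  pos 1: 10100 XOR 10011 = 00111
  pos 3: 11110 XOR 10011 = 01101
  pos 4: 11010 XOR 10011 = 01001
  pos 5: 10010 XOR 10011 = 00001
Remainder (last 4 bits) = 0010. This is the CRC / FCS.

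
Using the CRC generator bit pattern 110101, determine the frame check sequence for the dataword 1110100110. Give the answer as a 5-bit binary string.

Append 5 zeros: 111010011000000. Divide by 110101 (XOR where the leading bit is 1):
  pos 0: 111010 XOR 110101 = 001111
  pos 2: 111101 XOR 110101 = 001000
  pos 4: 100010 XOR 110101 = 010111
  pos 5: 101110 XOR 110101 = 011011
  pos 6: 110110 XOR 110101 = 000011
Remainder (last 5 bits) = 11000. This is the CRC / FCS.

11000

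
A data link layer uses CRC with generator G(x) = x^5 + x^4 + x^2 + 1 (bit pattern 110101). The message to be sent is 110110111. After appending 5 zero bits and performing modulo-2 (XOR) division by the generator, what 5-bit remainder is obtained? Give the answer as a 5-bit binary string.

Append 5 zeros: 11011011100000. Divide by 110101 (XOR where the leading bit is 1):
  pos 0: 110110 XOR 110101 = 000011
  pos 4: 111110 XOR 110101 = 001011
  pos 6: 101100 XOR 110101 = 011001
  pos 7: 110010 XOR 110101 = 000111
Remainder (last 5 bits) = 01110. This is the CRC / FCS.

01110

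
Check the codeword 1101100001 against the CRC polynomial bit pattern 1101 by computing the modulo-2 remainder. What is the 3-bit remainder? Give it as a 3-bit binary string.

Modulo-2 division of 1101100001 by 1101:
  pos 0: 1101 XOR 1101 = 0000
  pos 4: 1000 XOR 1101 = 0101
  pos 5: 1010 XOR 1101 = 0111
  pos 6: 1111 XOR 1101 = 0010
Remainder = 010 (nonzero — an error is detected).

010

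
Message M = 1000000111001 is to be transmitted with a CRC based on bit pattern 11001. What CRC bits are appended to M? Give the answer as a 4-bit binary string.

Append 4 zeros: 10000001110010000. Divide by 11001 (XOR where the leading bit is 1):
  pos 0: 10000 XOR 11001 = 01001
  pos 1: 10010 XOR 11001 = 01011
  pos 2: 10110 XOR 11001 = 01111
  pos 3: 11111 XOR 11001 = 00110
  pos 5: 11011 XOR 11001 = 00010
  pos 8: 10001 XOR 11001 = 01000
  pos 9: 10000 XOR 11001 = 01001
  pos 10: 10010 XOR 11001 = 01011
  pos 11: 10110 XOR 11001 = 01111
  pos 12: 11110 XOR 11001 = 00111
Remainder (last 4 bits) = 0111. This is the CRC / FCS.

0111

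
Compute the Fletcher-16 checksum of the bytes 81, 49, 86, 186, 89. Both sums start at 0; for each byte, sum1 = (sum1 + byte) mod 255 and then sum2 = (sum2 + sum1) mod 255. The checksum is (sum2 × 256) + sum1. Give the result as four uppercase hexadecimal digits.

2DEC

Running sums (mod 255):
  after byte 0 (81): sum1=81, sum2=81
  after byte 1 (49): sum1=130, sum2=211
  after byte 2 (86): sum1=216, sum2=172
  after byte 3 (186): sum1=147, sum2=64
  after byte 4 (89): sum1=236, sum2=45
Checksum = sum2·256 + sum1 = 45·256 + 236 = 11756 = 0x2DEC.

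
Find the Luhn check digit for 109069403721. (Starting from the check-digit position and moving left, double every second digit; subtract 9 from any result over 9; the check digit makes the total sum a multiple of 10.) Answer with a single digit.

Partial digits right→left: 1 2 7 3 0 4 9 6 0 9 0 1
Double every second digit counting from the check-digit position (so the 1st, 3rd, 5th, ... of the partial from the right).
  doubled (with −9 where >9): 2 5 0 9 0 0 → sum 16
  kept as-is: 2 3 4 6 9 1 → sum 25
Total = 16 + 25 = 41.
Check digit = (10 − (41 mod 10)) mod 10 = 9.

9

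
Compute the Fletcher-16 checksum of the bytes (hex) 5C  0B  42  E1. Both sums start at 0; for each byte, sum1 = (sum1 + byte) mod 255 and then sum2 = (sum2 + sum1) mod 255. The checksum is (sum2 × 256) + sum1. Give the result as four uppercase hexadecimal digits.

F88B

Running sums (mod 255):
  after byte 0 (5C): sum1=92, sum2=92
  after byte 1 (0B): sum1=103, sum2=195
  after byte 2 (42): sum1=169, sum2=109
  after byte 3 (E1): sum1=139, sum2=248
Checksum = sum2·256 + sum1 = 248·256 + 139 = 63627 = 0xF88B.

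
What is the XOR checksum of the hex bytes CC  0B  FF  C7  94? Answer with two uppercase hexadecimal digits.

6B

XOR the bytes together:
  start with 0xCC
  0xCC ⊕ 0x0B = 0xC7
  0xC7 ⊕ 0xFF = 0x38
  0x38 ⊕ 0xC7 = 0xFF
  0xFF ⊕ 0x94 = 0x6B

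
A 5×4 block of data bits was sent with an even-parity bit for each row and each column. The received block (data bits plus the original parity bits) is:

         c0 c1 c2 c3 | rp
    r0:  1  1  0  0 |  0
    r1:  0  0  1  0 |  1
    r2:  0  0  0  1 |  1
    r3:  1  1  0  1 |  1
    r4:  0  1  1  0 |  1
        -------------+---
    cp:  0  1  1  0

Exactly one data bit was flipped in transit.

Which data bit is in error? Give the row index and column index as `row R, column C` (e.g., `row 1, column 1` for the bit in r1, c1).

Recompute each row's even parity and compare to rp:
  r0: data parity 0, sent rp 0 → ok
  r1: data parity 1, sent rp 1 → ok
  r2: data parity 1, sent rp 1 → ok
  r3: data parity 1, sent rp 1 → ok
  r4: data parity 0, sent rp 1 → mismatch
Recompute each column's even parity and compare to cp:
  c0: data parity 0, sent cp 0 → ok
  c1: data parity 1, sent cp 1 → ok
  c2: data parity 0, sent cp 1 → mismatch
  c3: data parity 0, sent cp 0 → ok
Exactly one row (r4) and one column (c2) fail → the flipped bit is at their intersection.

row 4, column 2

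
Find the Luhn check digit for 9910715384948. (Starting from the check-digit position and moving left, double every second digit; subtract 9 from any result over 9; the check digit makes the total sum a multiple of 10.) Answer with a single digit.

Partial digits right→left: 8 4 9 4 8 3 5 1 7 0 1 9 9
Double every second digit counting from the check-digit position (so the 1st, 3rd, 5th, ... of the partial from the right).
  doubled (with −9 where >9): 7 9 7 1 5 2 9 → sum 40
  kept as-is: 4 4 3 1 0 9 → sum 21
Total = 40 + 21 = 61.
Check digit = (10 − (61 mod 10)) mod 10 = 9.

9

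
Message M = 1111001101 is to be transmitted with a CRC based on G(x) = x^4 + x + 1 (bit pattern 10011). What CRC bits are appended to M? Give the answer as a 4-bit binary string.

Append 4 zeros: 11110011010000. Divide by 10011 (XOR where the leading bit is 1):
  pos 0: 11110 XOR 10011 = 01101
  pos 1: 11010 XOR 10011 = 01001
  pos 2: 10011 XOR 10011 = 00000
  pos 7: 10100 XOR 10011 = 00111
  pos 9: 11100 XOR 10011 = 01111
Remainder (last 4 bits) = 1111. This is the CRC / FCS.

1111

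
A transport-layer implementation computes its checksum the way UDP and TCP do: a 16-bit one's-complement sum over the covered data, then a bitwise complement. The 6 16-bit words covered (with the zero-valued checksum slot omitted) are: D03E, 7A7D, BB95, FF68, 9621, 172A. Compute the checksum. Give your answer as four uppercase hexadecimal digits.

4CF9

One's-complement addition (fold any carry out of bit 15 back into bit 0):
  0xD03E + 0x7A7D = 0x14ABB → wrap carry → 0x4ABC
  0x4ABC + 0xBB95 = 0x10651 → wrap carry → 0x0652
  0x0652 + 0xFF68 = 0x105BA → wrap carry → 0x05BB
  0x05BB + 0x9621 = 0x09BDC
  0x9BDC + 0x172A = 0x0B306
One's-complement sum = 0xB306.
Checksum = ~0xB306 & 0xFFFF = 0x4CF9.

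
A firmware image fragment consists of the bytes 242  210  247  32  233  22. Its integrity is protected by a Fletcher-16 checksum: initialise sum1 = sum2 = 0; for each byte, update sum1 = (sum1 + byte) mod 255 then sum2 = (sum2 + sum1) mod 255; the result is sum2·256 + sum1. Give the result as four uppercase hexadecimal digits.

Running sums (mod 255):
  after byte 0 (242): sum1=242, sum2=242
  after byte 1 (210): sum1=197, sum2=184
  after byte 2 (247): sum1=189, sum2=118
  after byte 3 (32): sum1=221, sum2=84
  after byte 4 (233): sum1=199, sum2=28
  after byte 5 (22): sum1=221, sum2=249
Checksum = sum2·256 + sum1 = 249·256 + 221 = 63965 = 0xF9DD.

F9DD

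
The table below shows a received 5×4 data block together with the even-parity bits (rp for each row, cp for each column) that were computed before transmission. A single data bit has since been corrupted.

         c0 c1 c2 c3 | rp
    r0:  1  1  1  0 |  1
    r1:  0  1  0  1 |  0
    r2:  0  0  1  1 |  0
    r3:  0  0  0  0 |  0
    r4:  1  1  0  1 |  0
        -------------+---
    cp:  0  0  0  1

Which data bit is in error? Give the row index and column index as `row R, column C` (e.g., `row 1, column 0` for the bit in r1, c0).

row 4, column 1

Recompute each row's even parity and compare to rp:
  r0: data parity 1, sent rp 1 → ok
  r1: data parity 0, sent rp 0 → ok
  r2: data parity 0, sent rp 0 → ok
  r3: data parity 0, sent rp 0 → ok
  r4: data parity 1, sent rp 0 → mismatch
Recompute each column's even parity and compare to cp:
  c0: data parity 0, sent cp 0 → ok
  c1: data parity 1, sent cp 0 → mismatch
  c2: data parity 0, sent cp 0 → ok
  c3: data parity 1, sent cp 1 → ok
Exactly one row (r4) and one column (c1) fail → the flipped bit is at their intersection.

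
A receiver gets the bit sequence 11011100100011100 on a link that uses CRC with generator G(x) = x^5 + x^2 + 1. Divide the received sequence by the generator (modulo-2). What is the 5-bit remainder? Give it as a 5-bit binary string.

00000

Modulo-2 division of 11011100100011100 by 100101:
  pos 0: 110111 XOR 100101 = 010010
  pos 1: 100100 XOR 100101 = 000001
  pos 6: 101000 XOR 100101 = 001101
  pos 8: 110111 XOR 100101 = 010010
  pos 9: 100101 XOR 100101 = 000000
Remainder = 00000 (zero — the frame passes the CRC check).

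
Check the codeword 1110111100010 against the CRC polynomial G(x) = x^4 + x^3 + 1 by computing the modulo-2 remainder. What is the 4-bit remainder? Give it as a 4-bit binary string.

Modulo-2 division of 1110111100010 by 11001:
  pos 0: 11101 XOR 11001 = 00100
  pos 2: 10011 XOR 11001 = 01010
  pos 3: 10101 XOR 11001 = 01100
  pos 4: 11000 XOR 11001 = 00001
  pos 8: 10010 XOR 11001 = 01011
Remainder = 1011 (nonzero — an error is detected).

1011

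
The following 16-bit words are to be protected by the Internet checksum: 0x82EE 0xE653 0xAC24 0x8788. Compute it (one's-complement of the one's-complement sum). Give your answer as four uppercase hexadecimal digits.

6310

One's-complement addition (fold any carry out of bit 15 back into bit 0):
  0x82EE + 0xE653 = 0x16941 → wrap carry → 0x6942
  0x6942 + 0xAC24 = 0x11566 → wrap carry → 0x1567
  0x1567 + 0x8788 = 0x09CEF
One's-complement sum = 0x9CEF.
Checksum = ~0x9CEF & 0xFFFF = 0x6310.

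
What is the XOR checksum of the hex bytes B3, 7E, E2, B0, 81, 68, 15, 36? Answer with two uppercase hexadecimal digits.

XOR the bytes together:
  start with 0xB3
  0xB3 ⊕ 0x7E = 0xCD
  0xCD ⊕ 0xE2 = 0x2F
  0x2F ⊕ 0xB0 = 0x9F
  0x9F ⊕ 0x81 = 0x1E
  0x1E ⊕ 0x68 = 0x76
  0x76 ⊕ 0x15 = 0x63
  0x63 ⊕ 0x36 = 0x55

55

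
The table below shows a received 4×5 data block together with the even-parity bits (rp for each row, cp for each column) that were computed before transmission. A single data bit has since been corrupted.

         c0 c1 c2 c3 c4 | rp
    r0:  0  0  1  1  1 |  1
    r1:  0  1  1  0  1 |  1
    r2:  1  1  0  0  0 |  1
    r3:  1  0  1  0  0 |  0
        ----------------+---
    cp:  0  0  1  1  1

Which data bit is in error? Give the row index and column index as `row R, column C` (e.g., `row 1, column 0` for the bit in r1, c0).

row 2, column 4

Recompute each row's even parity and compare to rp:
  r0: data parity 1, sent rp 1 → ok
  r1: data parity 1, sent rp 1 → ok
  r2: data parity 0, sent rp 1 → mismatch
  r3: data parity 0, sent rp 0 → ok
Recompute each column's even parity and compare to cp:
  c0: data parity 0, sent cp 0 → ok
  c1: data parity 0, sent cp 0 → ok
  c2: data parity 1, sent cp 1 → ok
  c3: data parity 1, sent cp 1 → ok
  c4: data parity 0, sent cp 1 → mismatch
Exactly one row (r2) and one column (c4) fail → the flipped bit is at their intersection.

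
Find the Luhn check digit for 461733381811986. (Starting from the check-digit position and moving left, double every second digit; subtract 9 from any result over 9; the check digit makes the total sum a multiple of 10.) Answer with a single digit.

Partial digits right→left: 6 8 9 1 1 8 1 8 3 3 3 7 1 6 4
Double every second digit counting from the check-digit position (so the 1st, 3rd, 5th, ... of the partial from the right).
  doubled (with −9 where >9): 3 9 2 2 6 6 2 8 → sum 38
  kept as-is: 8 1 8 8 3 7 6 → sum 41
Total = 38 + 41 = 79.
Check digit = (10 − (79 mod 10)) mod 10 = 1.

1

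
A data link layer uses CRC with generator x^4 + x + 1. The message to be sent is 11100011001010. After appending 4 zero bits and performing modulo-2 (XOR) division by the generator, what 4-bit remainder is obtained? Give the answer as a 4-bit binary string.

0011

Append 4 zeros: 111000110010100000. Divide by 10011 (XOR where the leading bit is 1):
  pos 0: 11100 XOR 10011 = 01111
  pos 1: 11110 XOR 10011 = 01101
  pos 2: 11011 XOR 10011 = 01000
  pos 3: 10001 XOR 10011 = 00010
  pos 6: 10001 XOR 10011 = 00010
  pos 9: 10010 XOR 10011 = 00001
  pos 13: 10000 XOR 10011 = 00011
Remainder (last 4 bits) = 0011. This is the CRC / FCS.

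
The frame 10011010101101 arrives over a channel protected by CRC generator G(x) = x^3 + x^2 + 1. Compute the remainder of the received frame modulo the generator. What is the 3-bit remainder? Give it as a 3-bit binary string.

101

Modulo-2 division of 10011010101101 by 1101:
  pos 0: 1001 XOR 1101 = 0100
  pos 1: 1001 XOR 1101 = 0100
  pos 2: 1000 XOR 1101 = 0101
  pos 3: 1011 XOR 1101 = 0110
  pos 4: 1100 XOR 1101 = 0001
  pos 7: 1101 XOR 1101 = 0000
Remainder = 101 (nonzero — an error is detected).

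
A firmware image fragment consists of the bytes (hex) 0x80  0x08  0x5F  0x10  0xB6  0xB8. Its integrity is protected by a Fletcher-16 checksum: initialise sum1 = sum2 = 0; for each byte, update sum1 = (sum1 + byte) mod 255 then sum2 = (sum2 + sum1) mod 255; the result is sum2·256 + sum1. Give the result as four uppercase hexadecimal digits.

Running sums (mod 255):
  after byte 0 (0x80): sum1=128, sum2=128
  after byte 1 (0x08): sum1=136, sum2=9
  after byte 2 (0x5F): sum1=231, sum2=240
  after byte 3 (0x10): sum1=247, sum2=232
  after byte 4 (0xB6): sum1=174, sum2=151
  after byte 5 (0xB8): sum1=103, sum2=254
Checksum = sum2·256 + sum1 = 254·256 + 103 = 65127 = 0xFE67.

FE67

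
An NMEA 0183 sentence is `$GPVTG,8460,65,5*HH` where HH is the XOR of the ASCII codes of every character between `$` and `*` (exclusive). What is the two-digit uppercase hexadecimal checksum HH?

42

XOR the ASCII codes of the payload characters:
  'G' = 0x47 → acc = 0x47
  'P' = 0x50 → acc = 0x17
  'V' = 0x56 → acc = 0x41
  'T' = 0x54 → acc = 0x15
  'G' = 0x47 → acc = 0x52
  ',' = 0x2C → acc = 0x7E
  '8' = 0x38 → acc = 0x46
  '4' = 0x34 → acc = 0x72
  '6' = 0x36 → acc = 0x44
  '0' = 0x30 → acc = 0x74
  ',' = 0x2C → acc = 0x58
  '6' = 0x36 → acc = 0x6E
  '5' = 0x35 → acc = 0x5B
  ',' = 0x2C → acc = 0x77
  '5' = 0x35 → acc = 0x42
Checksum = 0x42.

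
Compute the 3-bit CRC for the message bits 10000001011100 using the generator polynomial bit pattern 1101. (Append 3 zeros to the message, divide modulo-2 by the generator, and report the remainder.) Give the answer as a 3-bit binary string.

Append 3 zeros: 10000001011100000. Divide by 1101 (XOR where the leading bit is 1):
  pos 0: 1000 XOR 1101 = 0101
  pos 1: 1010 XOR 1101 = 0111
  pos 2: 1110 XOR 1101 = 0011
  pos 4: 1101 XOR 1101 = 0000
  pos 9: 1110 XOR 1101 = 0011
  pos 11: 1100 XOR 1101 = 0001
Remainder (last 3 bits) = 100. This is the CRC / FCS.

100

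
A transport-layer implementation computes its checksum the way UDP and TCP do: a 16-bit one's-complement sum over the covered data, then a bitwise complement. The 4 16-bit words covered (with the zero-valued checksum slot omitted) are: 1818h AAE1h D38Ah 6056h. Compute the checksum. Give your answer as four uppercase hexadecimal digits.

0925

One's-complement addition (fold any carry out of bit 15 back into bit 0):
  0x1818 + 0xAAE1 = 0x0C2F9
  0xC2F9 + 0xD38A = 0x19683 → wrap carry → 0x9684
  0x9684 + 0x6056 = 0x0F6DA
One's-complement sum = 0xF6DA.
Checksum = ~0xF6DA & 0xFFFF = 0x0925.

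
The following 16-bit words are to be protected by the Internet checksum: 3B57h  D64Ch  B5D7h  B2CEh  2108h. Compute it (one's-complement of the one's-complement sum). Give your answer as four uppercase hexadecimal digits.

One's-complement addition (fold any carry out of bit 15 back into bit 0):
  0x3B57 + 0xD64C = 0x111A3 → wrap carry → 0x11A4
  0x11A4 + 0xB5D7 = 0x0C77B
  0xC77B + 0xB2CE = 0x17A49 → wrap carry → 0x7A4A
  0x7A4A + 0x2108 = 0x09B52
One's-complement sum = 0x9B52.
Checksum = ~0x9B52 & 0xFFFF = 0x64AD.

64AD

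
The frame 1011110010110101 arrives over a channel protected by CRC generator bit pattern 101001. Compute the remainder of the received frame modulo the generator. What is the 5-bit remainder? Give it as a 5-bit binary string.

00000

Modulo-2 division of 1011110010110101 by 101001:
  pos 0: 101111 XOR 101001 = 000110
  pos 3: 110001 XOR 101001 = 011000
  pos 4: 110000 XOR 101001 = 011001
  pos 5: 110011 XOR 101001 = 011010
  pos 6: 110101 XOR 101001 = 011100
  pos 7: 111000 XOR 101001 = 010001
  pos 8: 100011 XOR 101001 = 001010
  pos 10: 101001 XOR 101001 = 000000
Remainder = 00000 (zero — the frame passes the CRC check).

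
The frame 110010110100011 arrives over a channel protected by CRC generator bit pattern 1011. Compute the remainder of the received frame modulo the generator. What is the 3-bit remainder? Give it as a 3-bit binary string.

Modulo-2 division of 110010110100011 by 1011:
  pos 0: 1100 XOR 1011 = 0111
  pos 1: 1111 XOR 1011 = 0100
  pos 2: 1000 XOR 1011 = 0011
  pos 4: 1111 XOR 1011 = 0100
  pos 5: 1000 XOR 1011 = 0011
  pos 7: 1110 XOR 1011 = 0101
  pos 8: 1010 XOR 1011 = 0001
  pos 11: 1011 XOR 1011 = 0000
Remainder = 000 (zero — the frame passes the CRC check).

000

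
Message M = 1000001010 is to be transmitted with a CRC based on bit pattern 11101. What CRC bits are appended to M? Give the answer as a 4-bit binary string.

1000

Append 4 zeros: 10000010100000. Divide by 11101 (XOR where the leading bit is 1):
  pos 0: 10000 XOR 11101 = 01101
  pos 1: 11010 XOR 11101 = 00111
  pos 3: 11110 XOR 11101 = 00011
  pos 6: 11100 XOR 11101 = 00001
Remainder (last 4 bits) = 1000. This is the CRC / FCS.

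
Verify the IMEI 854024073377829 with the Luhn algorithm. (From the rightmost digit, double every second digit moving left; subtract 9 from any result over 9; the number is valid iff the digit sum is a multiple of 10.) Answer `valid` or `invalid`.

valid

From the right, keep odd positions and double even positions (subtract 9 from any doubled value over 9):
  doubled (positions 2,4,...): 4 5 6 5 8 0 1 → sum 29
  kept (positions 1,3,...): 9 8 7 3 0 2 4 8 → sum 41
Total = 70.
70 mod 10 = 0, so the number is valid.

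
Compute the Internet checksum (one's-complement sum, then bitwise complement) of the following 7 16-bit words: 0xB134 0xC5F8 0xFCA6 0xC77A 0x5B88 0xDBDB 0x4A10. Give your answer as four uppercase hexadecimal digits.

One's-complement addition (fold any carry out of bit 15 back into bit 0):
  0xB134 + 0xC5F8 = 0x1772C → wrap carry → 0x772D
  0x772D + 0xFCA6 = 0x173D3 → wrap carry → 0x73D4
  0x73D4 + 0xC77A = 0x13B4E → wrap carry → 0x3B4F
  0x3B4F + 0x5B88 = 0x096D7
  0x96D7 + 0xDBDB = 0x172B2 → wrap carry → 0x72B3
  0x72B3 + 0x4A10 = 0x0BCC3
One's-complement sum = 0xBCC3.
Checksum = ~0xBCC3 & 0xFFFF = 0x433C.

433C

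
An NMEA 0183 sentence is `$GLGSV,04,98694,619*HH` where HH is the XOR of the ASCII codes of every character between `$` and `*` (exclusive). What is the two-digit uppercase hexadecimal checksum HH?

XOR the ASCII codes of the payload characters:
  'G' = 0x47 → acc = 0x47
  'L' = 0x4C → acc = 0x0B
  'G' = 0x47 → acc = 0x4C
  'S' = 0x53 → acc = 0x1F
  'V' = 0x56 → acc = 0x49
  ',' = 0x2C → acc = 0x65
  '0' = 0x30 → acc = 0x55
  '4' = 0x34 → acc = 0x61
  ',' = 0x2C → acc = 0x4D
  '9' = 0x39 → acc = 0x74
  '8' = 0x38 → acc = 0x4C
  '6' = 0x36 → acc = 0x7A
  '9' = 0x39 → acc = 0x43
  '4' = 0x34 → acc = 0x77
  ',' = 0x2C → acc = 0x5B
  '6' = 0x36 → acc = 0x6D
  '1' = 0x31 → acc = 0x5C
  '9' = 0x39 → acc = 0x65
Checksum = 0x65.

65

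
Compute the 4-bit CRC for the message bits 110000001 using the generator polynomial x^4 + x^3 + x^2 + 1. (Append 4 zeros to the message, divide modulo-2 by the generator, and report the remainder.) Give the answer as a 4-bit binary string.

0111

Append 4 zeros: 1100000010000. Divide by 11101 (XOR where the leading bit is 1):
  pos 0: 11000 XOR 11101 = 00101
  pos 2: 10100 XOR 11101 = 01001
  pos 3: 10010 XOR 11101 = 01111
  pos 4: 11111 XOR 11101 = 00010
  pos 7: 10000 XOR 11101 = 01101
  pos 8: 11010 XOR 11101 = 00111
Remainder (last 4 bits) = 0111. This is the CRC / FCS.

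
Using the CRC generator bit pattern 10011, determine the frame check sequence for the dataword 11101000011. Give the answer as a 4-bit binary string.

Append 4 zeros: 111010000110000. Divide by 10011 (XOR where the leading bit is 1):
  pos 0: 11101 XOR 10011 = 01110
  pos 1: 11100 XOR 10011 = 01111
  pos 2: 11110 XOR 10011 = 01101
  pos 3: 11010 XOR 10011 = 01001
  pos 4: 10010 XOR 10011 = 00001
  pos 8: 11100 XOR 10011 = 01111
  pos 9: 11110 XOR 10011 = 01101
  pos 10: 11010 XOR 10011 = 01001
Remainder (last 4 bits) = 1001. This is the CRC / FCS.

1001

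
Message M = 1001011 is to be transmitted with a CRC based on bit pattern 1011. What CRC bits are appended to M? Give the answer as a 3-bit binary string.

100

Append 3 zeros: 1001011000. Divide by 1011 (XOR where the leading bit is 1):
  pos 0: 1001 XOR 1011 = 0010
  pos 2: 1001 XOR 1011 = 0010
  pos 4: 1010 XOR 1011 = 0001
Remainder (last 3 bits) = 100. This is the CRC / FCS.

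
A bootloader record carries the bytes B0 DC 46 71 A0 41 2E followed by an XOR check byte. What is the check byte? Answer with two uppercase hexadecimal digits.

XOR the bytes together:
  start with 0xB0
  0xB0 ⊕ 0xDC = 0x6C
  0x6C ⊕ 0x46 = 0x2A
  0x2A ⊕ 0x71 = 0x5B
  0x5B ⊕ 0xA0 = 0xFB
  0xFB ⊕ 0x41 = 0xBA
  0xBA ⊕ 0x2E = 0x94

94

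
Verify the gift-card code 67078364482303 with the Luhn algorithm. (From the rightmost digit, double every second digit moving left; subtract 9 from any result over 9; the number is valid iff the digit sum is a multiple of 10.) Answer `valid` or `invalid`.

valid

From the right, keep odd positions and double even positions (subtract 9 from any doubled value over 9):
  doubled (positions 2,4,...): 0 4 8 3 7 0 3 → sum 25
  kept (positions 1,3,...): 3 3 8 4 3 7 7 → sum 35
Total = 60.
60 mod 10 = 0, so the number is valid.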